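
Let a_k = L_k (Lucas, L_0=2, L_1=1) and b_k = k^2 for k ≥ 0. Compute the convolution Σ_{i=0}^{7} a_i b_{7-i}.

398

Write out a_i and b_{7-i} for i = 0,…,7 and sum the products.
Σ = 2·49 + 1·36 + 3·25 + 4·16 + 7·9 + 11·4 + 18·1 + 29·0 = 398.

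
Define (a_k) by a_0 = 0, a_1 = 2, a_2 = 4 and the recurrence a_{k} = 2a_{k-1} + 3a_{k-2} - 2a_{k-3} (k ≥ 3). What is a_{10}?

The ordinary generating function has denominator 1 - 2q - 3q^2 + 2q^3.
Iterating the recurrence: a_0,…,a_{10} = 0, 2, 4, 14, 36, 106, 292, 830, 2324, 6554, 18420.

18420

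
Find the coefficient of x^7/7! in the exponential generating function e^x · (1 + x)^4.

1961

The EGF product rule gives c_7 = Σ_{k_1+k_2=7} C(7; k_1,k_2) · ∏ g_i(k_i), where e^x gives (1)^k; (1+x)^4 gives the falling factorial (4)_k.
g_1(k) for k = 0…7: 1, 1, 1, 1, 1, 1, 1, 1.
g_2(k) for k = 0…7: 1, 4, 12, 24, 24, 0, 0, 0.
c_7 = Σ_k C(7,k)·g_1(k)·g_2(7−k) = 35·1·24 + 35·1·24 + 21·1·12 + 7·1·4 + 1·1·1 = 840 + 840 + 252 + 28 + 1 = 1961.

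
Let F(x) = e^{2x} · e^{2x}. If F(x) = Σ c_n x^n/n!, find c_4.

The EGF product rule gives c_4 = Σ_{k_1+k_2=4} C(4; k_1,k_2) · ∏ g_i(k_i), where e^{2x} gives (2)^k; e^{2x} gives (2)^k.
g_1(k) for k = 0…4: 1, 2, 4, 8, 16.
g_2(k) for k = 0…4: 1, 2, 4, 8, 16.
c_4 = Σ_k C(4,k)·g_1(k)·g_2(4−k) = 1·1·16 + 4·2·8 + 6·4·4 + 4·8·2 + 1·16·1 = 16 + 64 + 96 + 64 + 16 = 256.

256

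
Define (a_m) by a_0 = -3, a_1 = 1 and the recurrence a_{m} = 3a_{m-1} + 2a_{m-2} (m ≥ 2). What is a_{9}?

-15311

The ordinary generating function has denominator 1 - 3q - 2q^2.
Iterating the recurrence: a_0,…,a_{9} = -3, 1, -3, -7, -27, -95, -339, -1207, -4299, -15311.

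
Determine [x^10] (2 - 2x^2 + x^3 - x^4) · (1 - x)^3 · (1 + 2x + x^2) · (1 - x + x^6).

3

(2 - 2x^2 + x^3 - x^4) has coefficients 2,0,-2,1,-1 for degrees 0…4.
(1 - x)^3 has coefficients 1,-3,3,-1,0,0,0,0,0,0,0 for degrees 0…10.
Multiplying by (1 + 2x + x^2) gives running coefficients 1,-1,-2,2,1,-1,0,0,0,0,0 for degrees 0…10.
Finally multiplying by (1 - x + x^6), the product of all factors after the first has coefficients 1,-2,-1,4,-1,-2,2,-1,-2,2,1 for degrees 0…10.
[x^10] = 2·1 − 2·(-2) + 1·(-1) − 1·2 = 3.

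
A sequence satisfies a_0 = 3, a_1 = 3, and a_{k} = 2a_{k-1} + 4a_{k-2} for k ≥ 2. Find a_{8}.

18048

The ordinary generating function has denominator 1 - 2q - 4q^2.
Iterating the recurrence: a_0,…,a_{8} = 3, 3, 18, 48, 168, 528, 1728, 5568, 18048.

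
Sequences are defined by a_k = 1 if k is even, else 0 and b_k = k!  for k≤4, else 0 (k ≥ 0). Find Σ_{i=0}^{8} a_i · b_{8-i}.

Write out a_i and b_{8-i} for i = 0,…,8 and sum the products.
Σ = 1·0 + 0·0 + 1·0 + 0·0 + 1·24 + 0·6 + 1·2 + 0·1 + 1·1 = 27.

27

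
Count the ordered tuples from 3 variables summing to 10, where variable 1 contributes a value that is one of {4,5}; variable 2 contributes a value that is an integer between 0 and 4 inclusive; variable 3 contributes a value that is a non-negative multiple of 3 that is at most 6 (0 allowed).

3

The generating function for the choices is (z^4 + z^5)·(1 + z + z^2 + z^3 + z^4)·(1 + z^3 + z^6); the count is [z^10].
(z^4 + z^5) has coefficients 0,0,0,0,1,1 for degrees 0…5.
(1 + z + z^2 + z^3 + z^4) has coefficients 1,1,1,1,1,0,0,0,0,0,0 for degrees 0…10.
Finally multiplying by (1 + z^3 + z^6), the product of all factors after the first has coefficients 1,1,1,2,2,1,2,2,1,1,1 for degrees 0…10.
[z^10] = 1·2 + 1·1 = 3.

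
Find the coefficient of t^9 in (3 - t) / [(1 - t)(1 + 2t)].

-1194

The denominator gives the recurrence a_n = −a_(n−1) + 2a_(n−2) for n ≥ 3; the numerator fixes a_0 = 3, a_1 = -4, a_2 = 10.
Iterating: 3, -4, 10, -18, 38, -74, 150, -298, 598, -1194, so a_9 = -1194.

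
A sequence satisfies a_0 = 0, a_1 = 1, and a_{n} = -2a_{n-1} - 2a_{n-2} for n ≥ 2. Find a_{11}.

The ordinary generating function has denominator 1 + 2z + 2z^2.
Iterating the recurrence: a_0,…,a_{11} = 0, 1, -2, 2, 0, -4, 8, -8, 0, 16, -32, 32.

32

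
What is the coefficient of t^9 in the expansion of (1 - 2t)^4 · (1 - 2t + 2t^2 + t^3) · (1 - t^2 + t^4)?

-88

(1 - 2t)^4 has coefficients 1,-8,24,-32,16 for degrees 0…4.
(1 - 2t + 2t^2 + t^3) has coefficients 1,-2,2,1,0,0,0,0,0,0 for degrees 0…9.
Finally multiplying by (1 - t^2 + t^4), the product of all factors after the first has coefficients 1,-2,1,3,-1,-3,2,1,0,0 for degrees 0…9.
[t^9] = 1·0 − 8·0 + 24·1 − 32·2 + 16·(-3) = -88.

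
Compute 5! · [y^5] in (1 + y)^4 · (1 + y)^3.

The EGF product rule gives c_5 = Σ_{k_1+k_2=5} C(5; k_1,k_2) · ∏ g_i(k_i), where (1+y)^4 gives the falling factorial (4)_k; (1+y)^3 gives the falling factorial (3)_k.
g_1(k) for k = 0…5: 1, 4, 12, 24, 24, 0.
g_2(k) for k = 0…5: 1, 3, 6, 6, 0, 0.
c_5 = Σ_k C(5,k)·g_1(k)·g_2(5−k) = 10·12·6 + 10·24·6 + 5·24·3 = 720 + 1440 + 360 = 2520.

2520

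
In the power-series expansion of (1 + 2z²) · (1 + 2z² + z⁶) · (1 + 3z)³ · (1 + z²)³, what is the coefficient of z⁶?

(1 + 2z²) has coefficients 1,0,2 for degrees 0…2.
(1 + 2z² + z⁶) has coefficients 1,0,2,0,0,0,1 for degrees 0…6.
Multiplying by (1 + 3z)³ gives running coefficients 1,9,29,45,54,54,1 for degrees 0…6.
Finally multiplying by (1 + z²)³, the product of all factors after the first has coefficients 1,9,32,72,144,216,251 for degrees 0…6.
[z⁶] = 1·251 + 2·144 = 539.

539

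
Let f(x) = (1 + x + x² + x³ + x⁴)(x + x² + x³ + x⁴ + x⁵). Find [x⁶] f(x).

(1 + x + x² + x³ + x⁴) has coefficients 1,1,1,1,1 for degrees 0…4.
(x + x² + x³ + x⁴ + x⁵) has coefficients 0,1,1,1,1,1,0 for degrees 0…6.
[x⁶] = 1·0 + 1·1 + 1·1 + 1·1 + 1·1 = 4.

4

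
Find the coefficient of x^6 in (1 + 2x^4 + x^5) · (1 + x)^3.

(1 + 2x^4 + x^5) has coefficients 1,0,0,0,2,1 for degrees 0…5.
(1 + x)^3 has coefficients 1,3,3,1,0,0,0 for degrees 0…6.
[x^6] = 1·0 + 2·3 + 1·3 = 9.

9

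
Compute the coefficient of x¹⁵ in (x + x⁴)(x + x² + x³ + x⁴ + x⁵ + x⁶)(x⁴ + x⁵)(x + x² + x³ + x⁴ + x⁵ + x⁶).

18

(x + x⁴) has coefficients 0,1,0,0,1 for degrees 0…4.
(x + x² + x³ + x⁴ + x⁵ + x⁶) has coefficients 0,1,1,1,1,1,1,0,0,0,0,0,0,0,0,0 for degrees 0…15.
Multiplying by (x⁴ + x⁵) gives running coefficients 0,0,0,0,0,1,2,2,2,2,2,1,0,0,0,0 for degrees 0…15.
Finally multiplying by (x + x² + x³ + x⁴ + x⁵ + x⁶), the product of all factors after the first has coefficients 0,0,0,0,0,0,1,3,5,7,9,11,11,9,7,5 for degrees 0…15.
[x¹⁵] = 1·7 + 1·11 = 18.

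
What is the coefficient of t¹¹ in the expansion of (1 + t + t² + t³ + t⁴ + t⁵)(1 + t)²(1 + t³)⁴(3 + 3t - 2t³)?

160

(1 + t + t² + t³ + t⁴ + t⁵) has coefficients 1,1,1,1,1,1 for degrees 0…5.
(1 + t)² has coefficients 1,2,1,0,0,0,0,0,0,0,0,0 for degrees 0…11.
Multiplying by (1 + t³)⁴ gives running coefficients 1,2,1,4,8,4,6,12,6,4,8,4 for degrees 0…11.
Finally multiplying by (3 + 3t - 2t³), the product of all factors after the first has coefficients 3,9,9,13,32,34,22,38,46,18,12,24 for degrees 0…11.
[t¹¹] = 1·24 + 1·12 + 1·18 + 1·46 + 1·38 + 1·22 = 160.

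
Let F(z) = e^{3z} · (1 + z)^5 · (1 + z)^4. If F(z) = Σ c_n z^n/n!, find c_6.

1114371

The EGF product rule gives c_6 = Σ_{k_1+k_2+k_3=6} C(6; k_1,k_2,k_3) · ∏ g_i(k_i), where e^{3z} gives (3)^k; (1+z)^5 gives the falling factorial (5)_k; (1+z)^4 gives the falling factorial (4)_k.
g_1(k) for k = 0…6: 1, 3, 9, 27, 81, 243, 729.
g_2(k) for k = 0…6: 1, 5, 20, 60, 120, 120, 0.
g_3(k) for k = 0…6: 1, 4, 12, 24, 24, 0, 0.
First combine the last two factors: h(k) = Σ_j C(k,j)·g_2(j)·g_3(k−j) for k = 0…6: 1, 9, 72, 504, 3024, 15120, 60480.
c_6 = Σ_k C(6,k)·g_1(k)·h(6−k) = 1·1·60480 + 6·3·15120 + 15·9·3024 + 20·27·504 + 15·81·72 + 6·243·9 + 1·729·1 = 60480 + 272160 + 408240 + 272160 + 87480 + 13122 + 729 = 1114371.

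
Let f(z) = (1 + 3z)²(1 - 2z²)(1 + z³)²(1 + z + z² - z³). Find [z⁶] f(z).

(1 + 3z)² has coefficients 1,6,9 for degrees 0…2.
(1 - 2z²) has coefficients 1,0,-2,0,0,0,0 for degrees 0…6.
Multiplying by (1 + z³)² gives running coefficients 1,0,-2,2,0,-4,1 for degrees 0…6.
Finally multiplying by (1 + z + z² - z³), the product of all factors after the first has coefficients 1,1,-1,-1,0,0,-5 for degrees 0…6.
[z⁶] = 1·(-5) + 6·0 + 9·0 = -5.

-5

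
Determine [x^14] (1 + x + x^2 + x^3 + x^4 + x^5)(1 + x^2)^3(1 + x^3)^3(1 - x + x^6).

(1 + x + x^2 + x^3 + x^4 + x^5) has coefficients 1,1,1,1,1,1 for degrees 0…5.
(1 + x^2)^3 has coefficients 1,0,3,0,3,0,1,0,0,0,0,0,0,0,0 for degrees 0…14.
Multiplying by (1 + x^3)^3 gives running coefficients 1,0,3,3,3,9,4,9,9,4,9,3,3,3,0 for degrees 0…14.
Finally multiplying by (1 - x + x^6), the product of all factors after the first has coefficients 1,-1,3,0,0,6,-4,5,3,-2,8,3,4,9,6 for degrees 0…14.
[x^14] = 1·6 + 1·9 + 1·4 + 1·3 + 1·8 + 1·(-2) = 28.

28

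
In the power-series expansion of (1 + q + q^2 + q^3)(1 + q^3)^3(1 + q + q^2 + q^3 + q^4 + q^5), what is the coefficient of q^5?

(1 + q + q^2 + q^3) has coefficients 1,1,1,1 for degrees 0…3.
(1 + q^3)^3 has coefficients 1,0,0,3,0,0 for degrees 0…5.
Finally multiplying by (1 + q + q^2 + q^3 + q^4 + q^5), the product of all factors after the first has coefficients 1,1,1,4,4,4 for degrees 0…5.
[q^5] = 1·4 + 1·4 + 1·4 + 1·1 = 13.

13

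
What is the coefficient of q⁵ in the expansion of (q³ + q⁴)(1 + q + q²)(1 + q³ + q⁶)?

(q³ + q⁴) has coefficients 0,0,0,1,1 for degrees 0…4.
(1 + q + q²) has coefficients 1,1,1,0,0,0 for degrees 0…5.
Finally multiplying by (1 + q³ + q⁶), the product of all factors after the first has coefficients 1,1,1,1,1,1 for degrees 0…5.
[q⁵] = 1·1 + 1·1 = 2.

2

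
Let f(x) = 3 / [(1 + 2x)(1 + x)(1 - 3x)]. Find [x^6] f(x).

1137

Partial fractions give a closed form: a_n = (12/5)·(-2)^n + (-3/4)·(-1)^n + (27/20)·3^n.
At n = 6: a_6 = 1137.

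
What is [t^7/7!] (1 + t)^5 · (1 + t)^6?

The EGF product rule gives c_7 = Σ_{k_1+k_2=7} C(7; k_1,k_2) · ∏ g_i(k_i), where (1+t)^5 gives the falling factorial (5)_k; (1+t)^6 gives the falling factorial (6)_k.
g_1(k) for k = 0…7: 1, 5, 20, 60, 120, 120, 0, 0.
g_2(k) for k = 0…7: 1, 6, 30, 120, 360, 720, 720, 0.
c_7 = Σ_k C(7,k)·g_1(k)·g_2(7−k) = 7·5·720 + 21·20·720 + 35·60·360 + 35·120·120 + 21·120·30 = 25200 + 302400 + 756000 + 504000 + 75600 = 1663200.

1663200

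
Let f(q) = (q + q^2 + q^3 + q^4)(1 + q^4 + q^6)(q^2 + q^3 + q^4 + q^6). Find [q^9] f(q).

5

(q + q^2 + q^3 + q^4) has coefficients 0,1,1,1,1 for degrees 0…4.
(1 + q^4 + q^6) has coefficients 1,0,0,0,1,0,1,0,0,0 for degrees 0…9.
Finally multiplying by (q^2 + q^3 + q^4 + q^6), the product of all factors after the first has coefficients 0,0,1,1,1,0,2,1,2,1 for degrees 0…9.
[q^9] = 1·2 + 1·1 + 1·2 + 1·0 = 5.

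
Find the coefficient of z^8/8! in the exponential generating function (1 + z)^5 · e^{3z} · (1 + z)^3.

31636449

The EGF product rule gives c_8 = Σ_{k_1+k_2+k_3=8} C(8; k_1,k_2,k_3) · ∏ g_i(k_i), where (1+z)^5 gives the falling factorial (5)_k; e^{3z} gives (3)^k; (1+z)^3 gives the falling factorial (3)_k.
g_1(k) for k = 0…8: 1, 5, 20, 60, 120, 120, 0, 0, 0.
g_2(k) for k = 0…8: 1, 3, 9, 27, 81, 243, 729, 2187, 6561.
g_3(k) for k = 0…8: 1, 3, 6, 6, 0, 0, 0, 0, 0.
First combine the last two factors: h(k) = Σ_j C(k,j)·g_2(j)·g_3(k−j) for k = 0…8: 1, 6, 33, 168, 801, 3618, 15633, 65124, 263169.
c_8 = Σ_k C(8,k)·g_1(k)·h(8−k) = 1·1·263169 + 8·5·65124 + 28·20·15633 + 56·60·3618 + 70·120·801 + 56·120·168 = 263169 + 2604960 + 8754480 + 12156480 + 6728400 + 1128960 = 31636449.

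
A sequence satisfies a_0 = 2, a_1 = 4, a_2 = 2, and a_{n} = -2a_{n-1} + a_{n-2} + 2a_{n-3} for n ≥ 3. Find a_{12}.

The ordinary generating function has denominator 1 + 2y - y^2 - 2y^3.
Iterating the recurrence: a_0,…,a_{12} = 2, 4, 2, 4, 2, 4, 2, 4, 2, 4, 2, 4, 2.

2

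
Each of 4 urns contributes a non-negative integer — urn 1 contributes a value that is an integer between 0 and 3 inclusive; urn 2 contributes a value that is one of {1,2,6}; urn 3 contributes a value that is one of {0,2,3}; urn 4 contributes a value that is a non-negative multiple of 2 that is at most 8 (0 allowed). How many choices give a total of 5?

The generating function for the choices is (1 + y + y² + y³)·(y + y² + y⁶)·(1 + y² + y³)·(1 + y² + y⁴ + y⁶ + y⁸); the count is [y⁵].
(1 + y + y² + y³) has coefficients 1,1,1,1 for degrees 0…3.
(y + y² + y⁶) has coefficients 0,1,1,0,0,0 for degrees 0…5.
Multiplying by (1 + y² + y³) gives running coefficients 0,1,1,1,2,1 for degrees 0…5.
Finally multiplying by (1 + y² + y⁴ + y⁶ + y⁸), the product of all factors after the first has coefficients 0,1,1,2,3,3 for degrees 0…5.
[y⁵] = 1·3 + 1·3 + 1·2 + 1·1 = 9.

9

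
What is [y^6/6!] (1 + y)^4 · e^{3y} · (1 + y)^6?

1889379

The EGF product rule gives c_6 = Σ_{k_1+k_2+k_3=6} C(6; k_1,k_2,k_3) · ∏ g_i(k_i), where (1+y)^4 gives the falling factorial (4)_k; e^{3y} gives (3)^k; (1+y)^6 gives the falling factorial (6)_k.
g_1(k) for k = 0…6: 1, 4, 12, 24, 24, 0, 0.
g_2(k) for k = 0…6: 1, 3, 9, 27, 81, 243, 729.
g_3(k) for k = 0…6: 1, 6, 30, 120, 360, 720, 720.
First combine the last two factors: h(k) = Σ_j C(k,j)·g_2(j)·g_3(k−j) for k = 0…6: 1, 9, 75, 579, 4149, 27693, 173007.
c_6 = Σ_k C(6,k)·g_1(k)·h(6−k) = 1·1·173007 + 6·4·27693 + 15·12·4149 + 20·24·579 + 15·24·75 = 173007 + 664632 + 746820 + 277920 + 27000 = 1889379.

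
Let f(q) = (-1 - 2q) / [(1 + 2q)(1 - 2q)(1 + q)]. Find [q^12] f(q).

The denominator gives the recurrence a_n = −a_(n−1) + 4a_(n−2) + 4a_(n−3) for n ≥ 3; the numerator fixes a_0 = -1, a_1 = -1, a_2 = -3.
Iterating: -1, -1, -3, -5, -11, -21, -43, -85, -171, -341, -683, -1365, -2731, so a_12 = -2731.

-2731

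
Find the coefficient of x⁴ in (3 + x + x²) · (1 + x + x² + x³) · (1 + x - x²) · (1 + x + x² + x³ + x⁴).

24

(3 + x + x²) has coefficients 3,1,1 for degrees 0…2.
(1 + x + x² + x³) has coefficients 1,1,1,1,0 for degrees 0…4.
Multiplying by (1 + x - x²) gives running coefficients 1,2,1,1,0 for degrees 0…4.
Finally multiplying by (1 + x + x² + x³ + x⁴), the product of all factors after the first has coefficients 1,3,4,5,5 for degrees 0…4.
[x⁴] = 3·5 + 1·5 + 1·4 = 24.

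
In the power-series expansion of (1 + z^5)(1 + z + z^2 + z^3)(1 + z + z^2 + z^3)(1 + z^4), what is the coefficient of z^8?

7

(1 + z^5) has coefficients 1,0,0,0,0,1 for degrees 0…5.
(1 + z + z^2 + z^3) has coefficients 1,1,1,1,0,0,0,0,0 for degrees 0…8.
Multiplying by (1 + z + z^2 + z^3) gives running coefficients 1,2,3,4,3,2,1,0,0 for degrees 0…8.
Finally multiplying by (1 + z^4), the product of all factors after the first has coefficients 1,2,3,4,4,4,4,4,3 for degrees 0…8.
[z^8] = 1·3 + 1·4 = 7.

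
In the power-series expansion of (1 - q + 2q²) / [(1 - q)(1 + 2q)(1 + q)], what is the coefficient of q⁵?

-83

The denominator gives the recurrence a_n = −2a_(n−1) + a_(n−2) + 2a_(n−3) for n ≥ 3; the numerator fixes a_0 = 1, a_1 = -3, a_2 = 9.
Iterating: 1, -3, 9, -19, 41, -83, so a_5 = -83.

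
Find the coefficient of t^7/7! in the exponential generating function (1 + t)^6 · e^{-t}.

1091

The EGF product rule gives c_7 = Σ_{k_1+k_2=7} C(7; k_1,k_2) · ∏ g_i(k_i), where (1+t)^6 gives the falling factorial (6)_k; e^{-t} gives (-1)^k.
g_1(k) for k = 0…7: 1, 6, 30, 120, 360, 720, 720, 0.
g_2(k) for k = 0…7: 1, -1, 1, -1, 1, -1, 1, -1.
c_7 = Σ_k C(7,k)·g_1(k)·g_2(7−k) = 1·1·(-1) + 7·6·1 + 21·30·(-1) + 35·120·1 + 35·360·(-1) + 21·720·1 + 7·720·(-1) = −1 + 42 − 630 + 4200 − 12600 + 15120 − 5040 = 1091.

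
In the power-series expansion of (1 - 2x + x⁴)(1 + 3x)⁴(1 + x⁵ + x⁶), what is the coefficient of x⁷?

(1 - 2x + x⁴) has coefficients 1,-2,0,0,1 for degrees 0…4.
(1 + 3x)⁴ has coefficients 1,12,54,108,81,0,0,0 for degrees 0…7.
Finally multiplying by (1 + x⁵ + x⁶), the product of all factors after the first has coefficients 1,12,54,108,81,1,13,66 for degrees 0…7.
[x⁷] = 1·66 − 2·13 + 1·108 = 148.

148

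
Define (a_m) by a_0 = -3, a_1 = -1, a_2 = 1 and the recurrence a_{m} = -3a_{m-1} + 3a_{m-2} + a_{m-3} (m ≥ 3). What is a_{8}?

The ordinary generating function has denominator 1 + 3q - 3q^2 - q^3.
Iterating the recurrence: a_0,…,a_{8} = -3, -1, 1, -9, 29, -113, 417, -1561, 5821.

5821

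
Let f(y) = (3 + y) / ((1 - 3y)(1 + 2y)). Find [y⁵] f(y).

454

Partial fractions give a closed form: a_n = (2)·3^n + (1)·(-2)^n.
At n = 5: a_5 = 454.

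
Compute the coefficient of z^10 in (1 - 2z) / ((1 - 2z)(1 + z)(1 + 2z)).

Partial fractions give a closed form: a_n = (-1)·(-1)^n + (2)·(-2)^n.
At n = 10: a_10 = 2047.

2047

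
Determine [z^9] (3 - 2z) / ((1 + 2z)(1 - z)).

Partial fractions give a closed form: a_n = (8/3)·(-2)^n + (1/3)·1^n.
At n = 9: a_9 = -1365.

-1365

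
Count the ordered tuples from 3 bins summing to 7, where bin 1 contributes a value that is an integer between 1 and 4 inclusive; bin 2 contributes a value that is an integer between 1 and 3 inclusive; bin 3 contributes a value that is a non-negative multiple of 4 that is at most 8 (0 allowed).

The generating function for the choices is (x + x² + x³ + x⁴)·(x + x² + x³)·(1 + x⁴ + x⁸); the count is [x⁷].
(x + x² + x³ + x⁴) has coefficients 0,1,1,1,1 for degrees 0…4.
(x + x² + x³) has coefficients 0,1,1,1,0,0,0,0 for degrees 0…7.
Finally multiplying by (1 + x⁴ + x⁸), the product of all factors after the first has coefficients 0,1,1,1,0,1,1,1 for degrees 0…7.
[x⁷] = 1·1 + 1·1 + 1·0 + 1·1 = 3.

3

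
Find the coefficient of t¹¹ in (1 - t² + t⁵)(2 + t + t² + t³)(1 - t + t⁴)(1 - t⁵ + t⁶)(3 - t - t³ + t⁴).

21

(1 - t² + t⁵) has coefficients 1,0,-1,0,0,1 for degrees 0…5.
(2 + t + t² + t³) has coefficients 2,1,1,1,0,0,0,0,0,0,0,0 for degrees 0…11.
Multiplying by (1 - t + t⁴) gives running coefficients 2,-1,0,0,1,1,1,1,0,0,0,0 for degrees 0…11.
Multiplying by (1 - t⁵ + t⁶) gives running coefficients 2,-1,0,0,1,-1,4,0,0,-1,0,0 for degrees 0…11.
Finally multiplying by (3 - t - t³ + t⁴), the product of all factors after the first has coefficients 6,-5,1,-2,6,-5,13,-5,2,-8,5,0 for degrees 0…11.
[t¹¹] = 1·0 − 1·(-8) + 1·13 = 21.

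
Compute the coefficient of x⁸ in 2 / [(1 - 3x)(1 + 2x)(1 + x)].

The denominator gives the recurrence a_n = 7a_(n−2) + 6a_(n−3) for n ≥ 3; the numerator fixes a_0 = 2, a_1 = 0, a_2 = 14.
Iterating: 2, 0, 14, 12, 98, 168, 758, 1764, 6314, so a_8 = 6314.

6314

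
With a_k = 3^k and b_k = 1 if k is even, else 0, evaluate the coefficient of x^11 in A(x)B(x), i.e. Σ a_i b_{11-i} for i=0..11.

199290

The convolution is the x^11 coefficient of A(x)B(x).
Σ = 1·0 + 3·1 + 9·0 + 27·1 + 81·0 + 243·1 + 729·0 + 2187·1 + 6561·0 + 19683·1 + 59049·0 + 177147·1 = 199290.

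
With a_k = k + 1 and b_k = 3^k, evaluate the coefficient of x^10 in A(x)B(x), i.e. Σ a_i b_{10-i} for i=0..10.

132854

The convolution is the x^10 coefficient of A(x)B(x).
Σ = 1·59049 + 2·19683 + 3·6561 + 4·2187 + 5·729 + 6·243 + 7·81 + 8·27 + 9·9 + 10·3 + 11·1 = 132854.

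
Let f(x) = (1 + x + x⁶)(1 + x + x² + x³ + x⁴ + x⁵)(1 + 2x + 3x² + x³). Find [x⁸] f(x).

(1 + x + x⁶) has coefficients 1,1,0,0,0,0,1 for degrees 0…6.
(1 + x + x² + x³ + x⁴ + x⁵) has coefficients 1,1,1,1,1,1,0,0,0 for degrees 0…8.
Finally multiplying by (1 + 2x + 3x² + x³), the product of all factors after the first has coefficients 1,3,6,7,7,7,6,4,1 for degrees 0…8.
[x⁸] = 1·1 + 1·4 + 1·6 = 11.

11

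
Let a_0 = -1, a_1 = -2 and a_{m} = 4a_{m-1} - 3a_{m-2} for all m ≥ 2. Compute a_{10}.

-29525

The ordinary generating function has denominator 1 - 4z + 3z^2.
Iterating the recurrence: a_0,…,a_{10} = -1, -2, -5, -14, -41, -122, -365, -1094, -3281, -9842, -29525.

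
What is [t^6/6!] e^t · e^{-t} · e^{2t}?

64

The EGF product rule gives c_6 = Σ_{k_1+k_2+k_3=6} C(6; k_1,k_2,k_3) · ∏ g_i(k_i), where e^t gives (1)^k; e^{-t} gives (-1)^k; e^{2t} gives (2)^k.
g_1(k) for k = 0…6: 1, 1, 1, 1, 1, 1, 1.
g_2(k) for k = 0…6: 1, -1, 1, -1, 1, -1, 1.
g_3(k) for k = 0…6: 1, 2, 4, 8, 16, 32, 64.
First combine the last two factors: h(k) = Σ_j C(k,j)·g_2(j)·g_3(k−j) for k = 0…6: 1, 1, 1, 1, 1, 1, 1.
c_6 = Σ_k C(6,k)·g_1(k)·h(6−k) = 1·1·1 + 6·1·1 + 15·1·1 + 20·1·1 + 15·1·1 + 6·1·1 + 1·1·1 = 1 + 6 + 15 + 20 + 15 + 6 + 1 = 64.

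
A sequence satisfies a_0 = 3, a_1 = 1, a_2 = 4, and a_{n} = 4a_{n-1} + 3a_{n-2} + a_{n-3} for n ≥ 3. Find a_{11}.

The ordinary generating function has denominator 1 - 4y - 3y^2 - y^3.
Iterating the recurrence: a_0,…,a_{11} = 3, 1, 4, 22, 101, 474, 2221, 10407, 48765, 228502, 1070710, 5017111.

5017111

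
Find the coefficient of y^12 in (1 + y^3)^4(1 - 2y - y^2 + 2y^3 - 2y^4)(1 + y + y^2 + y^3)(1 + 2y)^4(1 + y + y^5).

-2297

(1 + y^3)^4 has coefficients 1,0,0,4,0,0,6,0,0,4,0,0,1 for degrees 0…12.
(1 - 2y - y^2 + 2y^3 - 2y^4) has coefficients 1,-2,-1,2,-2,0,0,0,0,0,0,0,0 for degrees 0…12.
Multiplying by (1 + y + y^2 + y^3) gives running coefficients 1,-1,-2,0,-3,-1,0,-2,0,0,0,0,0 for degrees 0…12.
Multiplying by (1 + 2y)^4 gives running coefficients 1,7,14,-8,-67,-105,-112,-122,-96,-64,-64,-32,0 for degrees 0…12.
Finally multiplying by (1 + y + y^5), the product of all factors after the first has coefficients 1,8,21,6,-75,-171,-210,-220,-226,-227,-233,-208,-154 for degrees 0…12.
[y^12] = 1·(-154) + 4·(-227) + 6·(-210) + 4·6 + 1·1 = -2297.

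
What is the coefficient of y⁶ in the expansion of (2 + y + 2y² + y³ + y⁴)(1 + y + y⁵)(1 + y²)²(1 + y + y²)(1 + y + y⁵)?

(2 + y + 2y² + y³ + y⁴) has coefficients 2,1,2,1,1 for degrees 0…4.
(1 + y + y⁵) has coefficients 1,1,0,0,0,1,0 for degrees 0…6.
Multiplying by (1 + y²)² gives running coefficients 1,1,2,2,1,2,0 for degrees 0…6.
Multiplying by (1 + y + y²) gives running coefficients 1,2,4,5,5,5,3 for degrees 0…6.
Finally multiplying by (1 + y + y⁵), the product of all factors after the first has coefficients 1,3,6,9,10,11,10 for degrees 0…6.
[y⁶] = 2·10 + 1·11 + 2·10 + 1·9 + 1·6 = 66.

66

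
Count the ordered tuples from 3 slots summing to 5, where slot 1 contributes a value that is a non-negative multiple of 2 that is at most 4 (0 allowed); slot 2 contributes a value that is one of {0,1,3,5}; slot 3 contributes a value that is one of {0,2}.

5

The generating function for the choices is (1 + t^2 + t^4)·(1 + t + t^3 + t^5)·(1 + t^2); the count is [t^5].
(1 + t^2 + t^4) has coefficients 1,0,1,0,1 for degrees 0…4.
(1 + t + t^3 + t^5) has coefficients 1,1,0,1,0,1 for degrees 0…5.
Finally multiplying by (1 + t^2), the product of all factors after the first has coefficients 1,1,1,2,0,2 for degrees 0…5.
[t^5] = 1·2 + 1·2 + 1·1 = 5.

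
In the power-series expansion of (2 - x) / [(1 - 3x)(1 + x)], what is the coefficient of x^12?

664302

The denominator gives the recurrence a_n = 2a_(n−1) + 3a_(n−2) for n ≥ 3; the numerator fixes a_0 = 2, a_1 = 3, a_2 = 12.
Iterating: 2, 3, 12, 33, 102, 303, 912, 2733, 8202, 24603, 73812, 221433, 664302, so a_12 = 664302.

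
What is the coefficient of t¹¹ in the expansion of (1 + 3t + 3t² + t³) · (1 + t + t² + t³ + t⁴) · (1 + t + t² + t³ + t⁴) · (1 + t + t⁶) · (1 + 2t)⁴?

4640

(1 + 3t + 3t² + t³) has coefficients 1,3,3,1 for degrees 0…3.
(1 + t + t² + t³ + t⁴) has coefficients 1,1,1,1,1,0,0,0,0,0,0,0 for degrees 0…11.
Multiplying by (1 + t + t² + t³ + t⁴) gives running coefficients 1,2,3,4,5,4,3,2,1,0,0,0 for degrees 0…11.
Multiplying by (1 + t + t⁶) gives running coefficients 1,3,5,7,9,9,8,7,6,5,5,4 for degrees 0…11.
Finally multiplying by (1 + 2t)⁴, the product of all factors after the first has coefficients 1,11,53,151,297,457,600,687,686,621,541,468 for degrees 0…11.
[t¹¹] = 1·468 + 3·541 + 3·621 + 1·686 = 4640.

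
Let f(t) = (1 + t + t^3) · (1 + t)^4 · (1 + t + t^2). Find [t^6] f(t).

20

(1 + t + t^3) has coefficients 1,1,0,1 for degrees 0…3.
(1 + t)^4 has coefficients 1,4,6,4,1,0,0 for degrees 0…6.
Finally multiplying by (1 + t + t^2), the product of all factors after the first has coefficients 1,5,11,14,11,5,1 for degrees 0…6.
[t^6] = 1·1 + 1·5 + 1·14 = 20.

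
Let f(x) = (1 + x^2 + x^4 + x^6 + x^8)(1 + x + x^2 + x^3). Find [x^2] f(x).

2

(1 + x^2 + x^4 + x^6 + x^8) has coefficients 1,0,1 for degrees 0…2.
(1 + x + x^2 + x^3) has coefficients 1,1,1 for degrees 0…2.
[x^2] = 1·1 + 1·1 = 2.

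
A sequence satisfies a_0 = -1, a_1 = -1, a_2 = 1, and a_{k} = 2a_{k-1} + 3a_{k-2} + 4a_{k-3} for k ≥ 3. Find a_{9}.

-4121

The ordinary generating function has denominator 1 - 2q - 3q^2 - 4q^3.
Iterating the recurrence: a_0,…,a_{9} = -1, -1, 1, -5, -11, -33, -119, -381, -1251, -4121.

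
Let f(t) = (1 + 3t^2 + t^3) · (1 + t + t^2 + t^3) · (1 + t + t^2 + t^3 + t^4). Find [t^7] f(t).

14

(1 + 3t^2 + t^3) has coefficients 1,0,3,1 for degrees 0…3.
(1 + t + t^2 + t^3) has coefficients 1,1,1,1,0,0,0,0 for degrees 0…7.
Finally multiplying by (1 + t + t^2 + t^3 + t^4), the product of all factors after the first has coefficients 1,2,3,4,4,3,2,1 for degrees 0…7.
[t^7] = 1·1 + 3·3 + 1·4 = 14.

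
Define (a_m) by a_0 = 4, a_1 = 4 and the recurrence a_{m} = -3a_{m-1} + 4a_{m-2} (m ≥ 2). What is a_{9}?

The ordinary generating function has denominator 1 + 3y - 4y^2.
Iterating the recurrence: a_0,…,a_{9} = 4, 4, 4, 4, 4, 4, 4, 4, 4, 4.

4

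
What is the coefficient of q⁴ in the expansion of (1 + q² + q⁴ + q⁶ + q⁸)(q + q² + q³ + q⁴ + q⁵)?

(1 + q² + q⁴ + q⁶ + q⁸) has coefficients 1,0,1,0,1 for degrees 0…4.
(q + q² + q³ + q⁴ + q⁵) has coefficients 0,1,1,1,1 for degrees 0…4.
[q⁴] = 1·1 + 1·1 + 1·0 = 2.

2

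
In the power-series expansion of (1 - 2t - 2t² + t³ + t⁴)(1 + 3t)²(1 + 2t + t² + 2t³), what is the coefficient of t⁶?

(1 - 2t - 2t² + t³ + t⁴) has coefficients 1,-2,-2,1,1 for degrees 0…4.
(1 + 3t)² has coefficients 1,6,9,0,0,0,0 for degrees 0…6.
Finally multiplying by (1 + 2t + t² + 2t³), the product of all factors after the first has coefficients 1,8,22,26,21,18,0 for degrees 0…6.
[t⁶] = 1·0 − 2·18 − 2·21 + 1·26 + 1·22 = -30.

-30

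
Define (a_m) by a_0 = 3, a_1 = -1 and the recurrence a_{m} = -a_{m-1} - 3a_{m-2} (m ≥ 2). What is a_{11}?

The ordinary generating function has denominator 1 + q + 3q^2.
Iterating the recurrence: a_0,…,a_{11} = 3, -1, -8, 11, 13, -46, 7, 131, -152, -241, 697, 26.

26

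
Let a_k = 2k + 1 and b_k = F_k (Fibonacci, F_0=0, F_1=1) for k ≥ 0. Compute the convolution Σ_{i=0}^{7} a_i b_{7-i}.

The convolution is the x^7 coefficient of A(x)B(x).
Σ = 1·13 + 3·8 + 5·5 + 7·3 + 9·2 + 11·1 + 13·1 + 15·0 = 125.

125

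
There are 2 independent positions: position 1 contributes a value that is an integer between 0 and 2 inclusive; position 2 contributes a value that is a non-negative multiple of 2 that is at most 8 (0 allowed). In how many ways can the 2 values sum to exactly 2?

2

The generating function for the choices is (1 + t + t^2)·(1 + t^2 + t^4 + t^6 + t^8); the count is [t^2].
(1 + t + t^2) has coefficients 1,1,1 for degrees 0…2.
(1 + t^2 + t^4 + t^6 + t^8) has coefficients 1,0,1 for degrees 0…2.
[t^2] = 1·1 + 1·0 + 1·1 = 2.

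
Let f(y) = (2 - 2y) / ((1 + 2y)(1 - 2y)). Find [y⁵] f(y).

The denominator gives the recurrence a_n = 4a_(n−2) for n ≥ 2; the numerator fixes a_0 = 2, a_1 = -2.
Iterating: 2, -2, 8, -8, 32, -32, so a_5 = -32.

-32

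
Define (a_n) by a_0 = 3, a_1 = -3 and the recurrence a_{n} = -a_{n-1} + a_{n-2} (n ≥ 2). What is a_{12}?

699

The ordinary generating function has denominator 1 + x - x^2.
Iterating the recurrence: a_0,…,a_{12} = 3, -3, 6, -9, 15, -24, 39, -63, 102, -165, 267, -432, 699.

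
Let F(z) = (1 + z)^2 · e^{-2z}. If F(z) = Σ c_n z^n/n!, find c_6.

The EGF product rule gives c_6 = Σ_{k_1+k_2=6} C(6; k_1,k_2) · ∏ g_i(k_i), where (1+z)^2 gives the falling factorial (2)_k; e^{-2z} gives (-2)^k.
g_1(k) for k = 0…6: 1, 2, 2, 0, 0, 0, 0.
g_2(k) for k = 0…6: 1, -2, 4, -8, 16, -32, 64.
c_6 = Σ_k C(6,k)·g_1(k)·g_2(6−k) = 1·1·64 + 6·2·(-32) + 15·2·16 = 64 − 384 + 480 = 160.

160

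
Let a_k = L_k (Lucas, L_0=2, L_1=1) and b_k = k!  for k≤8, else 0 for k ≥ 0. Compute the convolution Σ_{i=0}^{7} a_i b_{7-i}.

Write out a_i and b_{7-i} for i = 0,…,7 and sum the products.
Σ = 2·5040 + 1·720 + 3·120 + 4·24 + 7·6 + 11·2 + 18·1 + 29·1 = 11367.

11367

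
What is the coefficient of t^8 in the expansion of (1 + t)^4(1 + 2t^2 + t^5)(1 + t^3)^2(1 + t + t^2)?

(1 + t)^4 has coefficients 1,4,6,4,1 for degrees 0…4.
(1 + 2t^2 + t^5) has coefficients 1,0,2,0,0,1,0,0,0 for degrees 0…8.
Multiplying by (1 + t^3)^2 gives running coefficients 1,0,2,2,0,5,1,0,4 for degrees 0…8.
Finally multiplying by (1 + t + t^2), the product of all factors after the first has coefficients 1,1,3,4,4,7,6,6,5 for degrees 0…8.
[t^8] = 1·5 + 4·6 + 6·6 + 4·7 + 1·4 = 97.

97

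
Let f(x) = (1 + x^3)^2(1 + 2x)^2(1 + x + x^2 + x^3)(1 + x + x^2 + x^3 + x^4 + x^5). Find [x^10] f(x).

(1 + x^3)^2 has coefficients 1,0,0,2,0,0,1 for degrees 0…6.
(1 + 2x)^2 has coefficients 1,4,4,0,0,0,0,0,0,0,0 for degrees 0…10.
Multiplying by (1 + x + x^2 + x^3) gives running coefficients 1,5,9,9,8,4,0,0,0,0,0 for degrees 0…10.
Finally multiplying by (1 + x + x^2 + x^3 + x^4 + x^5), the product of all factors after the first has coefficients 1,6,15,24,32,36,35,30,21,12,4 for degrees 0…10.
[x^10] = 1·4 + 2·30 + 1·32 = 96.

96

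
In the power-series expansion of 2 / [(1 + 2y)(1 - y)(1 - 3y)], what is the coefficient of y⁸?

11946

The denominator gives the recurrence a_n = 2a_(n−1) + 5a_(n−2) − 6a_(n−3) for n ≥ 3; the numerator fixes a_0 = 2, a_1 = 4, a_2 = 18.
Iterating: 2, 4, 18, 44, 154, 420, 1346, 3868, 11946, so a_8 = 11946.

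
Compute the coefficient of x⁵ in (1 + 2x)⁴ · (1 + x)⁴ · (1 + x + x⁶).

681

(1 + 2x)⁴ has coefficients 1,8,24,32,16 for degrees 0…4.
(1 + x)⁴ has coefficients 1,4,6,4,1,0 for degrees 0…5.
Finally multiplying by (1 + x + x⁶), the product of all factors after the first has coefficients 1,5,10,10,5,1 for degrees 0…5.
[x⁵] = 1·1 + 8·5 + 24·10 + 32·10 + 16·5 = 681.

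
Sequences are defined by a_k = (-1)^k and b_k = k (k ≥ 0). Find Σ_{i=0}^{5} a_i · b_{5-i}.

The convolution is the x^5 coefficient of A(x)B(x).
Σ = 1·5 − 1·4 + 1·3 − 1·2 + 1·1 − 1·0 = 3.

3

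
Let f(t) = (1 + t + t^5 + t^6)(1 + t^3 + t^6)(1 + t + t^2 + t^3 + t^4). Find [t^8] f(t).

6

(1 + t + t^5 + t^6) has coefficients 1,1,0,0,0,1,1 for degrees 0…6.
(1 + t^3 + t^6) has coefficients 1,0,0,1,0,0,1,0,0 for degrees 0…8.
Finally multiplying by (1 + t + t^2 + t^3 + t^4), the product of all factors after the first has coefficients 1,1,1,2,2,1,2,2,1 for degrees 0…8.
[t^8] = 1·1 + 1·2 + 1·2 + 1·1 = 6.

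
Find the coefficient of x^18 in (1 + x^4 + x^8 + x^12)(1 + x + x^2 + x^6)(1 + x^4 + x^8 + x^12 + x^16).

(1 + x^4 + x^8 + x^12) has coefficients 1,0,0,0,1,0,0,0,1,0,0,0,1 for degrees 0…12.
(1 + x + x^2 + x^6) has coefficients 1,1,1,0,0,0,1,0,0,0,0,0,0,0,0,0,0,0,0 for degrees 0…18.
Finally multiplying by (1 + x^4 + x^8 + x^12 + x^16), the product of all factors after the first has coefficients 1,1,1,0,1,1,2,0,1,1,2,0,1,1,2,0,1,1,2 for degrees 0…18.
[x^18] = 1·2 + 1·2 + 1·2 + 1·2 = 8.

8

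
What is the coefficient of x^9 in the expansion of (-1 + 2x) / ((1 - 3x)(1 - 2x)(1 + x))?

-14762

Partial fractions give a closed form: a_n = (-3/4)·3^n + (-1/4)·(-1)^n.
At n = 9: a_9 = -14762.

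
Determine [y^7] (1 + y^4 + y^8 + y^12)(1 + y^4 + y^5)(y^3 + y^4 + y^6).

2

(1 + y^4 + y^8 + y^12) has coefficients 1,0,0,0,1,0,0,0 for degrees 0…7.
(1 + y^4 + y^5) has coefficients 1,0,0,0,1,1,0,0 for degrees 0…7.
Finally multiplying by (y^3 + y^4 + y^6), the product of all factors after the first has coefficients 0,0,0,1,1,0,1,1 for degrees 0…7.
[y^7] = 1·1 + 1·1 = 2.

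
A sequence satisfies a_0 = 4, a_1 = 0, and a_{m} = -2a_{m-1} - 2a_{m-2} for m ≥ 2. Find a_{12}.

The ordinary generating function has denominator 1 + 2x + 2x^2.
Iterating the recurrence: a_0,…,a_{12} = 4, 0, -8, 16, -16, 0, 32, -64, 64, 0, -128, 256, -256.

-256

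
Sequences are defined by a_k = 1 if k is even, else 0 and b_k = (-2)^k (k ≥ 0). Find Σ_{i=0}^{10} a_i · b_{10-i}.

1365

This is [x^10] in the product of the two ordinary generating functions.
Σ = 1·1024 + 0·(-512) + 1·256 + 0·(-128) + 1·64 + 0·(-32) + 1·16 + 0·(-8) + 1·4 + 0·(-2) + 1·1 = 1365.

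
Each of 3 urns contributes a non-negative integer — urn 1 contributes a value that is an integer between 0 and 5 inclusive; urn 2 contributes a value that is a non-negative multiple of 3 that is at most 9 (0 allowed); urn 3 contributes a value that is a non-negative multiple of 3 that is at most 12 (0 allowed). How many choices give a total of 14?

The generating function for the choices is (1 + x + x^2 + x^3 + x^4 + x^5)·(1 + x^3 + x^6 + x^9)·(1 + x^3 + x^6 + x^9 + x^12); the count is [x^14].
(1 + x + x^2 + x^3 + x^4 + x^5) has coefficients 1,1,1,1,1,1 for degrees 0…5.
(1 + x^3 + x^6 + x^9) has coefficients 1,0,0,1,0,0,1,0,0,1,0,0,0,0,0 for degrees 0…14.
Finally multiplying by (1 + x^3 + x^6 + x^9 + x^12), the product of all factors after the first has coefficients 1,0,0,2,0,0,3,0,0,4,0,0,4,0,0 for degrees 0…14.
[x^14] = 1·0 + 1·0 + 1·4 + 1·0 + 1·0 + 1·4 = 8.

8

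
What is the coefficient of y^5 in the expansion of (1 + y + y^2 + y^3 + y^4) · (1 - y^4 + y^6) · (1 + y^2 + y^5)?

(1 + y + y^2 + y^3 + y^4) has coefficients 1,1,1,1,1 for degrees 0…4.
(1 - y^4 + y^6) has coefficients 1,0,0,0,-1,0 for degrees 0…5.
Finally multiplying by (1 + y^2 + y^5), the product of all factors after the first has coefficients 1,0,1,0,-1,1 for degrees 0…5.
[y^5] = 1·1 + 1·(-1) + 1·0 + 1·1 + 1·0 = 1.

1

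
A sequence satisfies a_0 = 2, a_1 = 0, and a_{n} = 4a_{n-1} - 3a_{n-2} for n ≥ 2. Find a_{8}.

The ordinary generating function has denominator 1 - 4z + 3z^2.
Iterating the recurrence: a_0,…,a_{8} = 2, 0, -6, -24, -78, -240, -726, -2184, -6558.

-6558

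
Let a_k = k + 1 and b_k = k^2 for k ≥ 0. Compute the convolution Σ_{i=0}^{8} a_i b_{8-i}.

Write out a_i and b_{8-i} for i = 0,…,8 and sum the products.
Σ = 1·64 + 2·49 + 3·36 + 4·25 + 5·16 + 6·9 + 7·4 + 8·1 + 9·0 = 540.

540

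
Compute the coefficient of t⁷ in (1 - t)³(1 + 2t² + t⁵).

3

(1 - t)³ has coefficients 1,-3,3,-1 for degrees 0…3.
(1 + 2t² + t⁵) has coefficients 1,0,2,0,0,1,0,0 for degrees 0…7.
[t⁷] = 1·0 − 3·0 + 3·1 − 1·0 = 3.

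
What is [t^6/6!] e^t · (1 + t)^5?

The EGF product rule gives c_6 = Σ_{k_1+k_2=6} C(6; k_1,k_2) · ∏ g_i(k_i), where e^t gives (1)^k; (1+t)^5 gives the falling factorial (5)_k.
g_1(k) for k = 0…6: 1, 1, 1, 1, 1, 1, 1.
g_2(k) for k = 0…6: 1, 5, 20, 60, 120, 120, 0.
c_6 = Σ_k C(6,k)·g_1(k)·g_2(6−k) = 6·1·120 + 15·1·120 + 20·1·60 + 15·1·20 + 6·1·5 + 1·1·1 = 720 + 1800 + 1200 + 300 + 30 + 1 = 4051.

4051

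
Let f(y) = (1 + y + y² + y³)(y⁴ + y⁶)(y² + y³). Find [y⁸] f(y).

3

(1 + y + y² + y³) has coefficients 1,1,1,1 for degrees 0…3.
(y⁴ + y⁶) has coefficients 0,0,0,0,1,0,1,0,0 for degrees 0…8.
Finally multiplying by (y² + y³), the product of all factors after the first has coefficients 0,0,0,0,0,0,1,1,1 for degrees 0…8.
[y⁸] = 1·1 + 1·1 + 1·1 + 1·0 = 3.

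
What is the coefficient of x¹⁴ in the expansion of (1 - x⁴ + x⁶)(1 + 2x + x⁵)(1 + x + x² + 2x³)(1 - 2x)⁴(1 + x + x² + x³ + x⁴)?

(1 - x⁴ + x⁶) has coefficients 1,0,0,0,-1,0,1 for degrees 0…6.
(1 + 2x + x⁵) has coefficients 1,2,0,0,0,1,0,0,0,0,0,0,0,0,0 for degrees 0…14.
Multiplying by (1 + x + x² + 2x³) gives running coefficients 1,3,3,4,4,1,1,1,2,0,0,0,0,0,0 for degrees 0…14.
Multiplying by (1 - 2x)⁴ gives running coefficients 1,-5,3,20,-36,17,9,-47,50,-8,32,-48,32,0,0 for degrees 0…14.
Finally multiplying by (1 + x + x² + x³ + x⁴), the product of all factors after the first has coefficients 1,-4,-1,19,-17,-1,13,-37,-7,21,36,-21,58,8,16 for degrees 0…14.
[x¹⁴] = 1·16 − 1·36 + 1·(-7) = -27.

-27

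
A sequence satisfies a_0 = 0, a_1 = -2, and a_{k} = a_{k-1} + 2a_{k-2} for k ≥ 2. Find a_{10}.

The ordinary generating function has denominator 1 - z - 2z^2.
Iterating the recurrence: a_0,…,a_{10} = 0, -2, -2, -6, -10, -22, -42, -86, -170, -342, -682.

-682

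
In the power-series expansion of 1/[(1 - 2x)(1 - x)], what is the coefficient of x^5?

Partial fractions give a closed form: a_n = (2)·2^n + (-1)·1^n.
At n = 5: a_5 = 63.

63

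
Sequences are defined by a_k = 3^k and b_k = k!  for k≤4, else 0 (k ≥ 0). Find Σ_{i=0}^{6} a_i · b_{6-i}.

1512

This is [x^6] in the product of the two ordinary generating functions.
Σ = 1·0 + 3·0 + 9·24 + 27·6 + 81·2 + 243·1 + 729·1 = 1512.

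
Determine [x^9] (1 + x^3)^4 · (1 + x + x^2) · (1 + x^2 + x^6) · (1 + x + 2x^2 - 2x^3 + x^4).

35

(1 + x^3)^4 has coefficients 1,0,0,4,0,0,6,0,0,4 for degrees 0…9.
(1 + x + x^2) has coefficients 1,1,1,0,0,0,0,0,0,0 for degrees 0…9.
Multiplying by (1 + x^2 + x^6) gives running coefficients 1,1,2,1,1,0,1,1,1,0 for degrees 0…9.
Finally multiplying by (1 + x + 2x^2 - 2x^3 + x^4), the product of all factors after the first has coefficients 1,2,5,3,5,0,3,1,5,1 for degrees 0…9.
[x^9] = 1·1 + 4·3 + 6·3 + 4·1 = 35.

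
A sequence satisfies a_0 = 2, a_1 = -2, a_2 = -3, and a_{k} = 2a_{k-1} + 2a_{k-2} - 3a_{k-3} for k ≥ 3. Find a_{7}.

The ordinary generating function has denominator 1 - 2z - 2z^2 + 3z^3.
Iterating the recurrence: a_0,…,a_{7} = 2, -2, -3, -16, -32, -87, -190, -458.

-458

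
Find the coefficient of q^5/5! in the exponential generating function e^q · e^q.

The EGF product rule gives c_5 = Σ_{k_1+k_2=5} C(5; k_1,k_2) · ∏ g_i(k_i), where e^q gives (1)^k; e^q gives (1)^k.
g_1(k) for k = 0…5: 1, 1, 1, 1, 1, 1.
g_2(k) for k = 0…5: 1, 1, 1, 1, 1, 1.
c_5 = Σ_k C(5,k)·g_1(k)·g_2(5−k) = 1·1·1 + 5·1·1 + 10·1·1 + 10·1·1 + 5·1·1 + 1·1·1 = 1 + 5 + 10 + 10 + 5 + 1 = 32.

32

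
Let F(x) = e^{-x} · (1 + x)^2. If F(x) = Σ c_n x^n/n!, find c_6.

The EGF product rule gives c_6 = Σ_{k_1+k_2=6} C(6; k_1,k_2) · ∏ g_i(k_i), where e^{-x} gives (-1)^k; (1+x)^2 gives the falling factorial (2)_k.
g_1(k) for k = 0…6: 1, -1, 1, -1, 1, -1, 1.
g_2(k) for k = 0…6: 1, 2, 2, 0, 0, 0, 0.
c_6 = Σ_k C(6,k)·g_1(k)·g_2(6−k) = 15·1·2 + 6·(-1)·2 + 1·1·1 = 30 − 12 + 1 = 19.

19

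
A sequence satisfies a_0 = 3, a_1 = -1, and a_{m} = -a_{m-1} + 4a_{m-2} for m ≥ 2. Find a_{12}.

110373

The ordinary generating function has denominator 1 + x - 4x^2.
Iterating the recurrence: a_0,…,a_{12} = 3, -1, 13, -17, 69, -137, 413, -961, 2613, -6457, 16909, -42737, 110373.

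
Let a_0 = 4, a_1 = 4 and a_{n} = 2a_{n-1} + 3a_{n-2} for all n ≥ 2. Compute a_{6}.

1460

The ordinary generating function has denominator 1 - 2y - 3y^2.
Iterating the recurrence: a_0,…,a_{6} = 4, 4, 20, 52, 164, 484, 1460.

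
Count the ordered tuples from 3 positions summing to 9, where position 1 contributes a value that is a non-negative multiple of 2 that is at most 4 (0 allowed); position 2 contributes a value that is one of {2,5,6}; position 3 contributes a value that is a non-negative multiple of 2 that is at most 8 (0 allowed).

The generating function for the choices is (1 + y² + y⁴)·(y² + y⁵ + y⁶)·(1 + y² + y⁴ + y⁶ + y⁸); the count is [y⁹].
(1 + y² + y⁴) has coefficients 1,0,1,0,1 for degrees 0…4.
(y² + y⁵ + y⁶) has coefficients 0,0,1,0,0,1,1,0,0,0 for degrees 0…9.
Finally multiplying by (1 + y² + y⁴ + y⁶ + y⁸), the product of all factors after the first has coefficients 0,0,1,0,1,1,2,1,2,1 for degrees 0…9.
[y⁹] = 1·1 + 1·1 + 1·1 = 3.

3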